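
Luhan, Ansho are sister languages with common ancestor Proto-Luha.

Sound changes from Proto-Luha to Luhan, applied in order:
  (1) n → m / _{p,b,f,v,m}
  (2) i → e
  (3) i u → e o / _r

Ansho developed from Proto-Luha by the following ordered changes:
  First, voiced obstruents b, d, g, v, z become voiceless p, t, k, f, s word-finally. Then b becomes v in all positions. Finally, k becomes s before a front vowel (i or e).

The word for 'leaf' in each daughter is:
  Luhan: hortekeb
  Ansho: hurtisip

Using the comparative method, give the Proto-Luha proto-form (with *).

*hurtikib

Position 2: Luhan has o, Ansho has u. Ansho preserves u here (none of its changes turn any other segment into u), so the proto-segment is *u.
Position 7: Luhan has e, Ansho has i. Ansho preserves i here (none of its changes turn any other segment into i), so the proto-segment is *i.
Position 6: Luhan has k, Ansho has s. Luhan preserves k here (none of its changes turn any other segment into k), so the proto-segment is *k.
This points to *hurtikib. Verify forward in each daughter:
Luhan: *hurtikib
  hurtikib (rule 1 does not apply)
  hurtikib → hurtekeb   [vowel merger]
  hurtekeb → hortekeb   [pre-rhotic lowering]
  giving Luhan hortekeb.
Ansho: start from *hurtikib.
  rule 1 (final devoicing): hurtikib → hurtikip
  rule 2: no change — hurtikip
  rule 3 (palatalisation): hurtikip → hurtisip
  ⇒ Ansho hurtisip
*hurtikib is the unique common source.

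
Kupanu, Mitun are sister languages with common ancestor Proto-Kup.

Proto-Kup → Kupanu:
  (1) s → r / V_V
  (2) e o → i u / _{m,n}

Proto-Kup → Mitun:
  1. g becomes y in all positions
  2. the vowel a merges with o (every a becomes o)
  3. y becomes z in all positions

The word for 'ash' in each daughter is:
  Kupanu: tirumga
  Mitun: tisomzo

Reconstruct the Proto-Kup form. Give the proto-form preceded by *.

*tisomga

Position 3: Kupanu has r, Mitun has s. Mitun preserves s here (none of its changes turn any other segment into s), so the proto-segment is *s.
Position 7: Kupanu has a, Mitun has o. Kupanu preserves a here (none of its changes turn any other segment into a), so the proto-segment is *a.
Position 4: Kupanu has u, Mitun has o. Taking the neighbouring segments as reconstructed: Kupanu u could go back to *o or *u; Mitun o could go back to *a or *o — the one source consistent with every daughter is *o.
This points to *tisomga. Verify forward in each daughter:
Kupanu: *tisomga
  tisomga → tiromga   [rhotacism]
  tiromga → tirumga   [pre-nasal raising]
  giving Kupanu tirumga.
Mitun: *tisomga
  tisomga → tisomya   [unconditioned shift]
  tisomya → tisomyo   [vowel merger]
  tisomyo → tisomzo   [unconditioned shift]
  giving Mitun tisomzo.
No other proto-form is consistent with every reflex, so the reconstruction is *tisomga.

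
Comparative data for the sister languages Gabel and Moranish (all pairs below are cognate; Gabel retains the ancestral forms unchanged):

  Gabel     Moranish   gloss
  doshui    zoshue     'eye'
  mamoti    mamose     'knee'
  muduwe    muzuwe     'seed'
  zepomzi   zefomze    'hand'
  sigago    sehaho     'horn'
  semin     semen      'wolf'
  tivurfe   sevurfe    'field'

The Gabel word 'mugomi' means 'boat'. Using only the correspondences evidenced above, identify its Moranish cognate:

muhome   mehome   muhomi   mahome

muhome

sigago ~ sehaho — Gabel g corresponds to Moranish h between vowels (before a back vowel).
mamoti ~ mamose, zepomzi ~ zefomze — Gabel i corresponds to Moranish e word-finally.
Applying these to Gabel 'mugomi':
  mugomi → muhomi   (g→h between vowels (before a back vowel))
  muhomi → muhome   (i→e word-finally)
So the Moranish cognate is 'muhome'.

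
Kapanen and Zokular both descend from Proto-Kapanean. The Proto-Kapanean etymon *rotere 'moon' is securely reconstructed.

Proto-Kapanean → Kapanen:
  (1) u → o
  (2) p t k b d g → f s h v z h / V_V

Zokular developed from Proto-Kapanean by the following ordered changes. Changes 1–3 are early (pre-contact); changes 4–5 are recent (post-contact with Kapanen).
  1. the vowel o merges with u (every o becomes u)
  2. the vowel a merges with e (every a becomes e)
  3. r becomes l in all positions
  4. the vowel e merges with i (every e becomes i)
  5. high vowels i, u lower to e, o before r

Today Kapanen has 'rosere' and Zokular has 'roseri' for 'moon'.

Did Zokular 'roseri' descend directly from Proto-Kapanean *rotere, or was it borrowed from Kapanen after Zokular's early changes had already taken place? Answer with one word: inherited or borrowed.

borrowed

If inherited, *rotere would pass through all of Zokular's changes:
Zokular: *rotere
  rotere → rutere   [vowel merger]
  rutere (rule 2 does not apply)
  rutere → lutele   [unconditioned shift]
  lutele → lutili   [vowel merger]
  lutili (rule 5 does not apply)
  giving Zokular lutili.
If borrowed from Kapanen 'rosere' after the early changes, it would undergo only the recent ones:
  rule 4 (vowel merger): rosere → rosiri
  rule 5 (pre-rhotic lowering): rosiri → roseri
  ⇒ as a loan: roseri
Zokular 'roseri' matches the loan outcome 'roseri', not the inherited 'lutili' — it skipped the early Zokular changes, so it was borrowed from Kapanen.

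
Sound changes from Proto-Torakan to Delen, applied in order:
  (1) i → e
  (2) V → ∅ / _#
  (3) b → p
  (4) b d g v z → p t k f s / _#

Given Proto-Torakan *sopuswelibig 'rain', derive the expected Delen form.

Delen: *sopuswelibig
  sopuswelibig → sopuswelebeg   [vowel merger]
  sopuswelebeg (rule 2 does not apply)
  sopuswelebeg → sopuswelepeg   [unconditioned shift]
  sopuswelepeg → sopuswelepek   [final devoicing]
  giving Delen sopuswelepek.

sopuswelepek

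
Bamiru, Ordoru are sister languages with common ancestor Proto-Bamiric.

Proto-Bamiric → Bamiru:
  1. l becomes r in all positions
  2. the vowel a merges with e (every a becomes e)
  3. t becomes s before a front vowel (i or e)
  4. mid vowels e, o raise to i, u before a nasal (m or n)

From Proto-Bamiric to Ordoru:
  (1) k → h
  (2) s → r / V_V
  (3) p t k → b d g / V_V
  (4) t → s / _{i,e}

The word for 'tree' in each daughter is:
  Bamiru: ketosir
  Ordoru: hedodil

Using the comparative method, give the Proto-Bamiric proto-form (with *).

Position 1: Bamiru has k, Ordoru has h. Bamiru preserves k here (none of its changes turn any other segment into k), so the proto-segment is *k.
Position 5: Bamiru has s, Ordoru has d. Taking the neighbouring segments as reconstructed: Bamiru s could go back to *t or *s; Ordoru d could go back to *t or *d — the one source consistent with every daughter is *t.
Continuing position by position gives *ketotil; check it forward:
Bamiru: *ketotil
  ketotil → ketotir   [unconditioned shift]
  ketotir (rule 2 does not apply)
  ketotir → ketosir   [palatalisation]
  ketosir (rule 4 does not apply)
  giving Bamiru ketosir.
Ordoru: *ketotil > hetotil > hedodil  (by unconditioned shift, intervocalic voicing)
No other proto-form is consistent with every reflex, so the reconstruction is *ketotil.

*ketotil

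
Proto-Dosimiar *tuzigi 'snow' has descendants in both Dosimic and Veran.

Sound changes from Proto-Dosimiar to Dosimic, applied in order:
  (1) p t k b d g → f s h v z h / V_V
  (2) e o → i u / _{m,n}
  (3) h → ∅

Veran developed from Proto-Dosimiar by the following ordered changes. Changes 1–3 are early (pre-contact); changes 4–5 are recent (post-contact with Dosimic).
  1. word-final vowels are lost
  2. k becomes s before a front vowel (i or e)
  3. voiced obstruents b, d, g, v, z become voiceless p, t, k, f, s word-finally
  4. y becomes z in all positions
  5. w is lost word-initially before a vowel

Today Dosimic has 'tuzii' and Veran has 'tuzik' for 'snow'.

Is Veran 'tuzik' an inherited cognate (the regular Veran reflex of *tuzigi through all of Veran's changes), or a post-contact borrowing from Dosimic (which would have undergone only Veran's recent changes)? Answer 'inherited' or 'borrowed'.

inherited

If inherited, *tuzigi would pass through all of Veran's changes:
Veran: *tuzigi
  tuzigi → tuzig   [apocope]
  tuzig (rule 2 does not apply)
  tuzig → tuzik   [final devoicing]
  tuzik (rule 4 does not apply)
  tuzik (rule 5 does not apply)
  giving Veran tuzik.
If borrowed from Dosimic 'tuzii' after the early changes, it would undergo only the recent ones:
  rule 4 (unconditioned shift): no change (tuzii)
  rule 5 (glide loss): no change (tuzii)
  ⇒ as a loan: tuzii
Veran 'tuzik' matches the inherited outcome exactly, so it is an inherited cognate, not a loan.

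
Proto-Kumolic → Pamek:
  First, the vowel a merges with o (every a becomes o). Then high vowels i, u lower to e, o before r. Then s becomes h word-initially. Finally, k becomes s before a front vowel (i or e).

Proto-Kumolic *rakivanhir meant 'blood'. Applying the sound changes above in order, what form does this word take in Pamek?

rosivonher

Pamek: *rakivanhir > rokivonhir > rokivonher > rosivonher  (by vowel merger, pre-rhotic lowering, palatalisation)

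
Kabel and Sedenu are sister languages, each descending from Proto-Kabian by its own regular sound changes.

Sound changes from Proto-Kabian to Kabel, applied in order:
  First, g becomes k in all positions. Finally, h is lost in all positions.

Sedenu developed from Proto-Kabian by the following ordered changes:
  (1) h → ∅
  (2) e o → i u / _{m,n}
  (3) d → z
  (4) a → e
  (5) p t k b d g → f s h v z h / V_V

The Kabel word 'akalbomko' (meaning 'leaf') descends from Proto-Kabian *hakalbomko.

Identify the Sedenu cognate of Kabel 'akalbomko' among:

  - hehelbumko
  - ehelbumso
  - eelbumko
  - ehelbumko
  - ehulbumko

ehelbumko

Sedenu: *hakalbomko > akalbomko > akalbumko > ekelbumko > ehelbumko  (by h-loss, pre-nasal raising, vowel merger, intervocalic lenition)
Only 'ehelbumko' matches the regular Sedenu development of *hakalbomko.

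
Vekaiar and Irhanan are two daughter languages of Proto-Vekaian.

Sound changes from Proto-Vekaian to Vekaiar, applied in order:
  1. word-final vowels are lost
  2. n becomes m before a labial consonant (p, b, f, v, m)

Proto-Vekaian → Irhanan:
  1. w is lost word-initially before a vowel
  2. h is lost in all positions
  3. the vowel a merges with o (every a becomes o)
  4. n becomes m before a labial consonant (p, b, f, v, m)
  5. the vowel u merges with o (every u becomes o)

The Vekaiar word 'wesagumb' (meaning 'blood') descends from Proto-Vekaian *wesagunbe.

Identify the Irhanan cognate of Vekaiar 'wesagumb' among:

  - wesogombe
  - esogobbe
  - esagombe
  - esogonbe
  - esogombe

Irhanan: start from *wesagunbe.
  rule 1 (glide loss): wesagunbe → esagunbe
  rule 2: no change — esagunbe
  rule 3 (vowel merger): esagunbe → esogunbe
  rule 4 (nasal place assimilation): esogunbe → esogumbe
  rule 5 (vowel merger): esogumbe → esogombe
  ⇒ Irhanan esogombe
Only 'esogombe' matches the regular Irhanan development of *wesagunbe.

esogombe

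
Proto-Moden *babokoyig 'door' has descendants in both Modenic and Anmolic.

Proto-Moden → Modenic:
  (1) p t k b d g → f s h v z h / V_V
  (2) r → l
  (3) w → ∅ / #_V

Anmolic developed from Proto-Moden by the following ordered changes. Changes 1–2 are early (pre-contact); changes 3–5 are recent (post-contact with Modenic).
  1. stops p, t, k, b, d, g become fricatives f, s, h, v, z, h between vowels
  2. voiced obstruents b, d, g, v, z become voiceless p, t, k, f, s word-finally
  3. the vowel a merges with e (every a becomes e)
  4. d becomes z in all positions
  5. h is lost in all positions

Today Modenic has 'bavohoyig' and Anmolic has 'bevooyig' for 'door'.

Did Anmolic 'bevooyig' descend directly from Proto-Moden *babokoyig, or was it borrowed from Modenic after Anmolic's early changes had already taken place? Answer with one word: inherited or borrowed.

If inherited, *babokoyig would pass through all of Anmolic's changes:
Anmolic: *babokoyig > bavohoyig > bavohoyik > bevohoyik > bevooyik  (by intervocalic lenition, final devoicing, vowel merger, h-loss)
If borrowed from Modenic 'bavohoyig' after the early changes, it would undergo only the recent ones:
  rule 3 (vowel merger): bavohoyig → bevohoyig
  rule 4 (unconditioned shift): no change (bevohoyig)
  rule 5 (h-loss): bevohoyig → bevooyig
  ⇒ as a loan: bevooyig
Anmolic 'bevooyig' matches the loan outcome 'bevooyig', not the inherited 'bevooyik' — it skipped the early Anmolic changes, so it was borrowed from Modenic.

borrowed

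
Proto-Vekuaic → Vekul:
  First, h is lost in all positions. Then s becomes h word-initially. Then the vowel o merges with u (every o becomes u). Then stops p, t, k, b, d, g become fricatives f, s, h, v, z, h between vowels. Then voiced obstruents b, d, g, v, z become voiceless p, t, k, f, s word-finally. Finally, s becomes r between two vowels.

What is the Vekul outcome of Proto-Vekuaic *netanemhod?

Vekul: start from *netanemhod.
  rule 1 (h-loss): netanemhod → netanemod
  rule 2: no change — netanemod
  rule 3 (vowel merger): netanemod → netanemud
  rule 4 (intervocalic lenition): netanemud → nesanemud
  rule 5 (final devoicing): nesanemud → nesanemut
  rule 6 (rhotacism): nesanemut → neranemut
  ⇒ Vekul neranemut

neranemut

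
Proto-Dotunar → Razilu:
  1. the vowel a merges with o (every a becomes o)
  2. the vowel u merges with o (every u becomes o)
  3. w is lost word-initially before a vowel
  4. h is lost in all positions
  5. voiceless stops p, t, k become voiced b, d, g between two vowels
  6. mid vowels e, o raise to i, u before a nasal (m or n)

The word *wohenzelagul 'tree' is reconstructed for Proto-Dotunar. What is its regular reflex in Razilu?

Razilu: *wohenzelagul
  wohenzelagul → wohenzelogul   [vowel merger]
  wohenzelogul → wohenzelogol   [vowel merger]
  wohenzelogol → ohenzelogol   [glide loss]
  ohenzelogol → oenzelogol   [h-loss]
  oenzelogol (rule 5 does not apply)
  oenzelogol → oinzelogol   [pre-nasal raising]
  giving Razilu oinzelogol.

oinzelogol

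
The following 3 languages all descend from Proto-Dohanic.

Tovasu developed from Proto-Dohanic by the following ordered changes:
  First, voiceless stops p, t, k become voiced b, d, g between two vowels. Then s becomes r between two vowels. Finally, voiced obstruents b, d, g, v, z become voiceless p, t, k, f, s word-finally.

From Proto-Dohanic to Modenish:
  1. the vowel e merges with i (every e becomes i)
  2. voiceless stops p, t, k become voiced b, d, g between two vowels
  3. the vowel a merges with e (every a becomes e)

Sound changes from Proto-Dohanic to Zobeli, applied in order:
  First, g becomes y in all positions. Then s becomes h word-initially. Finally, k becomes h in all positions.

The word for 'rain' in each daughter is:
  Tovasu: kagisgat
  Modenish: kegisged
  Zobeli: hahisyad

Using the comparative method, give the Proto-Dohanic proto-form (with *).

Position 8: Tovasu has t, Modenish has d, Zobeli has d. Zobeli preserves d here (none of its changes turn any other segment into d), so the proto-segment is *d.
Position 3: Tovasu has g, Modenish has g, Zobeli has h. Taking the neighbouring segments as reconstructed: Tovasu g could go back to *k or *g; Modenish g could go back to *k or *g; Zobeli h could go back to *k or *h — the one source consistent with every daughter is *k.
Continuing position by position gives *kakisgad; check it forward:
Tovasu: *kakisgad
  kakisgad → kagisgad   [intervocalic voicing]
  kagisgad (rule 2 does not apply)
  kagisgad → kagisgat   [final devoicing]
  giving Tovasu kagisgat.
Modenish: *kakisgad > kagisgad > kegisged  (by intervocalic voicing, vowel merger)
Zobeli: start from *kakisgad.
  rule 1 (unconditioned shift): kakisgad → kakisyad
  rule 2: no change — kakisyad
  rule 3 (unconditioned shift): kakisyad → hahisyad
  ⇒ Zobeli hahisyad
Only *kakisgad yields all of Tovasu kagisgat, Modenish kegisged, Zobeli hahisyad.

*kakisgad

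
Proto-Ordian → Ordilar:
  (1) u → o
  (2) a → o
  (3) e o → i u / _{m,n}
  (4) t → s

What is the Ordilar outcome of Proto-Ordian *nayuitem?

Ordilar: *nayuitem > nayoitem > noyoitem > noyoitim > noyoisim  (by vowel merger, vowel merger, pre-nasal raising, unconditioned shift)

noyoisim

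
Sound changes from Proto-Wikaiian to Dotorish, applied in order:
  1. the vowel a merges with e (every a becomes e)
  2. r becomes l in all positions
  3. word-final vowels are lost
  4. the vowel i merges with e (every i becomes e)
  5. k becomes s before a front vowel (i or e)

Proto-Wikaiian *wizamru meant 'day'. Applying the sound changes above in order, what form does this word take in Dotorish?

Dotorish: *wizamru > wizemru > wizemlu > wizeml > wezeml  (by vowel merger, unconditioned shift, apocope, vowel merger)

wezeml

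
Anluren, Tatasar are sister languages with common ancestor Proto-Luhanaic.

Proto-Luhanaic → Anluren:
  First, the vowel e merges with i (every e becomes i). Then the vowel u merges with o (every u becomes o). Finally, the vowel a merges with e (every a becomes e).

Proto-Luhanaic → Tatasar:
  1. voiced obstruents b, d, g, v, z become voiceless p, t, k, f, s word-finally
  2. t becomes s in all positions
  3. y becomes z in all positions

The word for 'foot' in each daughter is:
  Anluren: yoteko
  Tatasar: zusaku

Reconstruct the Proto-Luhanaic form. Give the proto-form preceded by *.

Position 3: Anluren has t, Tatasar has s. Anluren preserves t here (none of its changes turn any other segment into t), so the proto-segment is *t.
Position 4: Anluren has e, Tatasar has a. Tatasar preserves a here (none of its changes turn any other segment into a), so the proto-segment is *a.
Position 1: Anluren has y, Tatasar has z. Anluren preserves y here (none of its changes turn any other segment into y), so the proto-segment is *y.
Verify the candidate proto-form against each daughter:
Anluren: *yutaku > yotako > yoteko  (by vowel merger, vowel merger)
Tatasar: *yutaku
  yutaku (rule 1 does not apply)
  yutaku → yusaku   [unconditioned shift]
  yusaku → zusaku   [unconditioned shift]
  giving Tatasar zusaku.
No other proto-form is consistent with every reflex, so the reconstruction is *yutaku.

*yutaku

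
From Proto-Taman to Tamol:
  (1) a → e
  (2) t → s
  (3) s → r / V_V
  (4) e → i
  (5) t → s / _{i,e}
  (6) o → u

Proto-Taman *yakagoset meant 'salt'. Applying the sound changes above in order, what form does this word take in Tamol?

Tamol: *yakagoset
  yakagoset → yekegoset   [vowel merger]
  yekegoset → yekegoses   [unconditioned shift]
  yekegoses → yekegores   [rhotacism]
  yekegores → yikigoris   [vowel merger]
  yikigoris (rule 5 does not apply)
  yikigoris → yikiguris   [vowel merger]
  giving Tamol yikiguris.

yikiguris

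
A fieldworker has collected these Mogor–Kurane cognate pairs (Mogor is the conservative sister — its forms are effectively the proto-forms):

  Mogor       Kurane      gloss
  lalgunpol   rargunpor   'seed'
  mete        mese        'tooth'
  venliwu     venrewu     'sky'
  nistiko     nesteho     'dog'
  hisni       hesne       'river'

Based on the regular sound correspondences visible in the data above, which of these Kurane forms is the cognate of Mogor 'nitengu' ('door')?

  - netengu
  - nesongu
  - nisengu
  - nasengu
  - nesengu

venliwu ~ venrewu, nistiko ~ nesteho — Mogor i corresponds to Kurane e after a consonant, before a consonant other than r, m, n, p, b, f, v.
mete ~ mese — Mogor t corresponds to Kurane s between vowels (before a front vowel).
Applying these to Mogor 'nitengu':
  nitengu → netengu   (i→e after a consonant, before a consonant other than r, m, n, p, b, f, v)
  netengu → nesengu   (t→s between vowels (before a front vowel))
So the Kurane cognate is 'nesengu'.

nesengu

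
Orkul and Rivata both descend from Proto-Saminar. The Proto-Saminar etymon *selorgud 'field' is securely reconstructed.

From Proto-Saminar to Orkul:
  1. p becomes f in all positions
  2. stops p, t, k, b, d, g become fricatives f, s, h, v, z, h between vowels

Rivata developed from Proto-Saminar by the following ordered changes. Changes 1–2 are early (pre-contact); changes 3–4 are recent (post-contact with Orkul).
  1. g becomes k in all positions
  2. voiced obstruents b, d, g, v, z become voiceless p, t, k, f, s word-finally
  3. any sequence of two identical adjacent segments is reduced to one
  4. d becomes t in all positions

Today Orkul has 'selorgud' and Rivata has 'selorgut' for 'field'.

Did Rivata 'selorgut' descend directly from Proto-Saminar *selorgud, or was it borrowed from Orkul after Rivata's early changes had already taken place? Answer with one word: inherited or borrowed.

If inherited, *selorgud would pass through all of Rivata's changes:
Rivata: *selorgud
  selorgud → selorkud   [unconditioned shift]
  selorkud → selorkut   [final devoicing]
  selorkut (rule 3 does not apply)
  selorkut (rule 4 does not apply)
  giving Rivata selorkut.
If borrowed from Orkul 'selorgud' after the early changes, it would undergo only the recent ones:
  rule 3 (degemination): no change (selorgud)
  rule 4 (unconditioned shift): selorgud → selorgut
  ⇒ as a loan: selorgut
Rivata 'selorgut' matches the loan outcome 'selorgut', not the inherited 'selorkut' — it skipped the early Rivata changes, so it was borrowed from Orkul.

borrowed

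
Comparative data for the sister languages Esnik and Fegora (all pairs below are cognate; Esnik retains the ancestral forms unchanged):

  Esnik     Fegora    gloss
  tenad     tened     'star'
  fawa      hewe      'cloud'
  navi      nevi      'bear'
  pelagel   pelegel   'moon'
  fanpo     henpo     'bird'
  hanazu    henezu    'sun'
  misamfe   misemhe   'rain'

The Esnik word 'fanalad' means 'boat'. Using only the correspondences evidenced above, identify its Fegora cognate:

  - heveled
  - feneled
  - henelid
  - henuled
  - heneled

fawa ~ hewe, fanpo ~ henpo — Esnik f corresponds to Fegora h word-initially before a back vowel.
fanpo ~ henpo, hanazu ~ henezu — Esnik a corresponds to Fegora e after a consonant, before a nasal.
tenad ~ tened, fawa ~ hewe — Esnik a corresponds to Fegora e after a consonant, before a consonant other than r, m, n, p, b, f, v.
Applying these to Esnik 'fanalad':
  fanalad → hanalad   (f→h word-initially before a back vowel)
  hanalad → henalad   (a→e after a consonant, before a nasal)
  henalad → henelad   (a→e after a consonant, before a consonant other than r, m, n, p, b, f, v)
  henelad → heneled   (a→e after a consonant, before a consonant other than r, m, n, p, b, f, v)
So the Fegora cognate is 'heneled'.

heneled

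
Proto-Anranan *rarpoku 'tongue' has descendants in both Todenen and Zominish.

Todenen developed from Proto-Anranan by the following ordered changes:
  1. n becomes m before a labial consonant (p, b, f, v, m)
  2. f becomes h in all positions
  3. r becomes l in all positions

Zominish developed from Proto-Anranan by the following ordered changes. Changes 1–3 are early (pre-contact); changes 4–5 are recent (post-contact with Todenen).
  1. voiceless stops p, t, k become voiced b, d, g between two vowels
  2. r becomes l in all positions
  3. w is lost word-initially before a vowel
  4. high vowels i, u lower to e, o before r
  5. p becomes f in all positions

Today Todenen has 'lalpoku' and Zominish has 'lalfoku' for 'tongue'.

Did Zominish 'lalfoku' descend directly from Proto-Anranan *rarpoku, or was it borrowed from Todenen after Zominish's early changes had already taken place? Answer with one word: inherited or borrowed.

If inherited, *rarpoku would pass through all of Zominish's changes:
Zominish: start from *rarpoku.
  rule 1 (intervocalic voicing): rarpoku → rarpogu
  rule 2 (unconditioned shift): rarpogu → lalpogu
  rule 3: no change — lalpogu
  rule 4: no change — lalpogu
  rule 5 (unconditioned shift): lalpogu → lalfogu
  ⇒ Zominish lalfogu
If borrowed from Todenen 'lalpoku' after the early changes, it would undergo only the recent ones:
  rule 4 (pre-rhotic lowering): no change (lalpoku)
  rule 5 (unconditioned shift): lalpoku → lalfoku
  ⇒ as a loan: lalfoku
Zominish 'lalfoku' matches the loan outcome 'lalfoku', not the inherited 'lalfogu' — it skipped the early Zominish changes, so it was borrowed from Todenen.

borrowed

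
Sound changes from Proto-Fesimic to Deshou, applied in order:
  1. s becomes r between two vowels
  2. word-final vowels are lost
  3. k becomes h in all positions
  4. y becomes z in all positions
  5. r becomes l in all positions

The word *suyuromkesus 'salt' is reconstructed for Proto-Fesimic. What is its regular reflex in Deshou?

suzulomhelus

Deshou: start from *suyuromkesus.
  rule 1 (rhotacism): suyuromkesus → suyuromkerus
  rule 2: no change — suyuromkerus
  rule 3 (unconditioned shift): suyuromkerus → suyuromherus
  rule 4 (unconditioned shift): suyuromherus → suzuromherus
  rule 5 (unconditioned shift): suzuromherus → suzulomhelus
  ⇒ Deshou suzulomhelus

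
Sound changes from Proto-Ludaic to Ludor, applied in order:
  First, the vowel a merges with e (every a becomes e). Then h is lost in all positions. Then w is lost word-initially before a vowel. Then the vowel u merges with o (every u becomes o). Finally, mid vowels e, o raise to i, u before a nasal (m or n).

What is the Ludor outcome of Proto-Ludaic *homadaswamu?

Ludor: start from *homadaswamu.
  rule 1 (vowel merger): homadaswamu → homedeswemu
  rule 2 (h-loss): homedeswemu → omedeswemu
  rule 3: no change — omedeswemu
  rule 4 (vowel merger): omedeswemu → omedeswemo
  rule 5 (pre-nasal raising): omedeswemo → umedeswimo
  ⇒ Ludor umedeswimo

umedeswimo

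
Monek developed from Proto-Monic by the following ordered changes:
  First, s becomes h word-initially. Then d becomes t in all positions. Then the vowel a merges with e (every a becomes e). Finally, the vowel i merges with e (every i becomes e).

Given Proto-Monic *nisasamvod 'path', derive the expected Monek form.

Monek: *nisasamvod
  nisasamvod (rule 1 does not apply)
  nisasamvod → nisasamvot   [unconditioned shift]
  nisasamvot → nisesemvot   [vowel merger]
  nisesemvot → nesesemvot   [vowel merger]
  giving Monek nesesemvot.

nesesemvot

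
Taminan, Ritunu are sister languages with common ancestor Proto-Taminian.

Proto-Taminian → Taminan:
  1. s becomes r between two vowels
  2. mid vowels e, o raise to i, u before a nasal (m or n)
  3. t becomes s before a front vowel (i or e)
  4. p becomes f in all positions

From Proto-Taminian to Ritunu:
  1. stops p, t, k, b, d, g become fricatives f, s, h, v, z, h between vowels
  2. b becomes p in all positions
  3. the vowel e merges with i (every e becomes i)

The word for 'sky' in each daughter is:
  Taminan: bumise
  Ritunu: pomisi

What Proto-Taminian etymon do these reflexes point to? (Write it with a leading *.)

Position 1: Taminan has b, Ritunu has p. Taminan preserves b here (none of its changes turn any other segment into b), so the proto-segment is *b.
Position 6: Taminan has e, Ritunu has i. Taminan preserves e here (none of its changes turn any other segment into e), so the proto-segment is *e.
This points to *bomite. Verify forward in each daughter:
Taminan: *bomite
  bomite (rule 1 does not apply)
  bomite → bumite   [pre-nasal raising]
  bumite → bumise   [palatalisation]
  bumise (rule 4 does not apply)
  giving Taminan bumise.
Ritunu: start from *bomite.
  rule 1 (intervocalic lenition): bomite → bomise
  rule 2 (unconditioned shift): bomise → pomise
  rule 3 (vowel merger): pomise → pomisi
  ⇒ Ritunu pomisi
*bomite is the unique common source.

*bomite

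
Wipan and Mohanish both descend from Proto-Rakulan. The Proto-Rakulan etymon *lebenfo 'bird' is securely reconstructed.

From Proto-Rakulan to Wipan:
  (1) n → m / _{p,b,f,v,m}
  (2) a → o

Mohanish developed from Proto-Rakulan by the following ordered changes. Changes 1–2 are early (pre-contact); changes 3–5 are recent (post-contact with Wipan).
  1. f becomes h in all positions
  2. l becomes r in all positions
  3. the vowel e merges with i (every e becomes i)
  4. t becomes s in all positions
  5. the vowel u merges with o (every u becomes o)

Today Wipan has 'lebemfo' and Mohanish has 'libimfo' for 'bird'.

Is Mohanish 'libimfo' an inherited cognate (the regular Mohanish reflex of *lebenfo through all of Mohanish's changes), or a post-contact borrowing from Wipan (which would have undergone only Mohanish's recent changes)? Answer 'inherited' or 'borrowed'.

borrowed

If inherited, *lebenfo would pass through all of Mohanish's changes:
Mohanish: *lebenfo
  lebenfo → lebenho   [unconditioned shift]
  lebenho → rebenho   [unconditioned shift]
  rebenho → ribinho   [vowel merger]
  ribinho (rule 4 does not apply)
  ribinho (rule 5 does not apply)
  giving Mohanish ribinho.
If borrowed from Wipan 'lebemfo' after the early changes, it would undergo only the recent ones:
  rule 3 (vowel merger): lebemfo → libimfo
  rule 4 (unconditioned shift): no change (libimfo)
  rule 5 (vowel merger): no change (libimfo)
  ⇒ as a loan: libimfo
Mohanish 'libimfo' matches the loan outcome 'libimfo', not the inherited 'ribinho' — it skipped the early Mohanish changes, so it was borrowed from Wipan.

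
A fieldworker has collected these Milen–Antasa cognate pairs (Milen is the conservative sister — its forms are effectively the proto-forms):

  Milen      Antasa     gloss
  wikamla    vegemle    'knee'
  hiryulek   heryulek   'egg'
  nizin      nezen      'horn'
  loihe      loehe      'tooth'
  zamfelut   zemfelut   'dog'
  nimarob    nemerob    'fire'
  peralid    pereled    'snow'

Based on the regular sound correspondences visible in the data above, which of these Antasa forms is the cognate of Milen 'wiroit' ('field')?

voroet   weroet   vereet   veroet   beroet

wikamla ~ vegemle — Milen w corresponds to Antasa v word-initially before a front vowel.
hiryulek ~ heryulek — Milen i corresponds to Antasa e after a consonant, before r.
loihe ~ loehe — Milen i corresponds to Antasa e after a vowel, before a consonant other than r, m, n, p, b, f, v.
Applying these to Milen 'wiroit':
  wiroit → viroit   (w→v word-initially before a front vowel)
  viroit → veroit   (i→e after a consonant, before r)
  veroit → veroet   (i→e after a vowel, before a consonant other than r, m, n, p, b, f, v)
So the Antasa cognate is 'veroet'.

veroet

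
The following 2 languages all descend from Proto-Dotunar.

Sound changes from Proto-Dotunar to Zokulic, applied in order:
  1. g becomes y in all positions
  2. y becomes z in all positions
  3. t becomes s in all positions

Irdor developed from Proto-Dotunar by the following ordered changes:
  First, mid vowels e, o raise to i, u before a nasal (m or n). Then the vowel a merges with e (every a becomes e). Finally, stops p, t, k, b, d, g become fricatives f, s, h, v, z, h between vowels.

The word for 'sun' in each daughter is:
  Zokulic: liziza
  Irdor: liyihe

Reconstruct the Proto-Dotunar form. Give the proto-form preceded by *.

Position 3: Zokulic has z, Irdor has y. Irdor preserves y here (none of its changes turn any other segment into y), so the proto-segment is *y.
Position 6: Zokulic has a, Irdor has e. Zokulic preserves a here (none of its changes turn any other segment into a), so the proto-segment is *a.
Continuing position by position gives *liyiga; check it forward:
Zokulic: start from *liyiga.
  rule 1 (unconditioned shift): liyiga → liyiya
  rule 2 (unconditioned shift): liyiya → liziza
  rule 3: no change — liziza
  ⇒ Zokulic liziza
Irdor: *liyiga
  liyiga (rule 1 does not apply)
  liyiga → liyige   [vowel merger]
  liyige → liyihe   [intervocalic lenition]
  giving Irdor liyihe.
No other proto-form is consistent with every reflex, so the reconstruction is *liyiga.

*liyiga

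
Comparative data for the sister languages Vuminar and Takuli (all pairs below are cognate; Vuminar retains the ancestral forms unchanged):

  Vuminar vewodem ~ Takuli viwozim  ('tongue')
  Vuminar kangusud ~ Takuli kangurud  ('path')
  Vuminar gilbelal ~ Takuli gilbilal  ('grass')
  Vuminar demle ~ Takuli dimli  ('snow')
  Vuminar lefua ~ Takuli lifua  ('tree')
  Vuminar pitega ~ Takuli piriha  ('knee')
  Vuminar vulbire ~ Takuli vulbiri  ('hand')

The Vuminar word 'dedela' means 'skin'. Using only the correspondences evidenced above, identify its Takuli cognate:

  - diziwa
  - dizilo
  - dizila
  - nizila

vewodem ~ viwozim, gilbelal ~ gilbilal — Vuminar e corresponds to Takuli i after a consonant, before a consonant other than r, m, n, p, b, f, v.
vewodem ~ viwozim — Vuminar d corresponds to Takuli z between vowels (before a front vowel).
Applying these to Vuminar 'dedela':
  dedela → didela   (e→i after a consonant, before a consonant other than r, m, n, p, b, f, v)
  didela → dizela   (d→z between vowels (before a front vowel))
  dizela → dizila   (e→i after a consonant, before a consonant other than r, m, n, p, b, f, v)
So the Takuli cognate is 'dizila'.

dizila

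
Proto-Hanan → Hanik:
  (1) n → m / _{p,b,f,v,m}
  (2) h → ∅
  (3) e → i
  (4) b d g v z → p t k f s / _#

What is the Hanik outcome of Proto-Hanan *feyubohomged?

Hanik: *feyubohomged
  feyubohomged (rule 1 does not apply)
  feyubohomged → feyuboomged   [h-loss]
  feyuboomged → fiyuboomgid   [vowel merger]
  fiyuboomgid → fiyuboomgit   [final devoicing]
  giving Hanik fiyuboomgit.

fiyuboomgit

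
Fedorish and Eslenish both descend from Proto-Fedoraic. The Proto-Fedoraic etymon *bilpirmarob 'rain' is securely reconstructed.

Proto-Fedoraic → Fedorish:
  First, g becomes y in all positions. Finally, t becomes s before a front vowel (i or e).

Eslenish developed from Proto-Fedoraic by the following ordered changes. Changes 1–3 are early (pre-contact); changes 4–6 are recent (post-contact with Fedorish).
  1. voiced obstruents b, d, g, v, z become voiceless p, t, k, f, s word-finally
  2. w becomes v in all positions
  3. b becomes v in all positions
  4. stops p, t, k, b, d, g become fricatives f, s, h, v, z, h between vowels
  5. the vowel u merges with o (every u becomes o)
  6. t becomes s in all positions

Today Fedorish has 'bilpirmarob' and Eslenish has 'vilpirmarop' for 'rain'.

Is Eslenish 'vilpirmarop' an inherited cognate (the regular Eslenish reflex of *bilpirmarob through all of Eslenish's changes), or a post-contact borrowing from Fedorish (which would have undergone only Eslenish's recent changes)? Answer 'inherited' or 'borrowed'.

If inherited, *bilpirmarob would pass through all of Eslenish's changes:
Eslenish: *bilpirmarob > bilpirmarop > vilpirmarop  (by final devoicing, unconditioned shift)
If borrowed from Fedorish 'bilpirmarob' after the early changes, it would undergo only the recent ones:
  rule 4 (intervocalic lenition): no change (bilpirmarob)
  rule 5 (vowel merger): no change (bilpirmarob)
  rule 6 (unconditioned shift): no change (bilpirmarob)
  ⇒ as a loan: bilpirmarob
Eslenish 'vilpirmarop' matches the inherited outcome exactly, so it is an inherited cognate, not a loan.

inherited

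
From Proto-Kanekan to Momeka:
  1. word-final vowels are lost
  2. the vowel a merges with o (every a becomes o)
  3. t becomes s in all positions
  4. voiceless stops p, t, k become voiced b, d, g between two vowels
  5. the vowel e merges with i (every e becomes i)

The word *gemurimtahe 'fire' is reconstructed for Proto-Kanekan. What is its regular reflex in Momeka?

gimurimsoh

Momeka: start from *gemurimtahe.
  rule 1 (apocope): gemurimtahe → gemurimtah
  rule 2 (vowel merger): gemurimtah → gemurimtoh
  rule 3 (unconditioned shift): gemurimtoh → gemurimsoh
  rule 4: no change — gemurimsoh
  rule 5 (vowel merger): gemurimsoh → gimurimsoh
  ⇒ Momeka gimurimsoh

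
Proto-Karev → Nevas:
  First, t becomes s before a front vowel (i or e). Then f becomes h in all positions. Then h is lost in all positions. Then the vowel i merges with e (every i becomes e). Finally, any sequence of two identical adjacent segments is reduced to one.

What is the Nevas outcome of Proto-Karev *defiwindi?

Nevas: start from *defiwindi.
  rule 1: no change — defiwindi
  rule 2 (unconditioned shift): defiwindi → dehiwindi
  rule 3 (h-loss): dehiwindi → deiwindi
  rule 4 (vowel merger): deiwindi → deewende
  rule 5 (degemination): deewende → dewende
  ⇒ Nevas dewende

dewende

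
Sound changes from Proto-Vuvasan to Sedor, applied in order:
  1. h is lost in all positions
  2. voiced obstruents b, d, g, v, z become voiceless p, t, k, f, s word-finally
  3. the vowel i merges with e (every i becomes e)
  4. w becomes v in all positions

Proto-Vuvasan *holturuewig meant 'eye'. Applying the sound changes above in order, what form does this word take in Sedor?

Sedor: start from *holturuewig.
  rule 1 (h-loss): holturuewig → olturuewig
  rule 2 (final devoicing): olturuewig → olturuewik
  rule 3 (vowel merger): olturuewik → olturuewek
  rule 4 (unconditioned shift): olturuewek → olturuevek
  ⇒ Sedor olturuevek

olturuevek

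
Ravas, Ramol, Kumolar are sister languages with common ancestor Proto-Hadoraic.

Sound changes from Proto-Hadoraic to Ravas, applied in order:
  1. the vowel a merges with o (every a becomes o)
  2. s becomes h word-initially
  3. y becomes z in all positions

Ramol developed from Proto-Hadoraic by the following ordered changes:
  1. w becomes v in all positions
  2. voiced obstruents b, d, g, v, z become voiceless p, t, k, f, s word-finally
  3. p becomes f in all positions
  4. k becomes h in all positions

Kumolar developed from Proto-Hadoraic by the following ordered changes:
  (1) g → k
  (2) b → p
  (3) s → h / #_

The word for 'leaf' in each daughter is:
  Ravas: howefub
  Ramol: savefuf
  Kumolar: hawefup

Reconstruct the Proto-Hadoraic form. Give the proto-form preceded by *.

Position 3: Ravas has w, Ramol has v, Kumolar has w. Ravas preserves w here (none of its changes turn any other segment into w), so the proto-segment is *w.
Position 7: Ravas has b, Ramol has f, Kumolar has p. Ravas preserves b here (none of its changes turn any other segment into b), so the proto-segment is *b.
Continuing position by position gives *sawefub; check it forward:
Ravas: start from *sawefub.
  rule 1 (vowel merger): sawefub → sowefub
  rule 2 (debuccalisation): sowefub → howefub
  rule 3: no change — howefub
  ⇒ Ravas howefub
Ramol: *sawefub
  sawefub → savefub   [unconditioned shift]
  savefub → savefup   [final devoicing]
  savefup → savefuf   [unconditioned shift]
  savefuf (rule 4 does not apply)
  giving Ramol savefuf.
Kumolar: *sawefub
  sawefub (rule 1 does not apply)
  sawefub → sawefup   [unconditioned shift]
  sawefup → hawefup   [debuccalisation]
  giving Kumolar hawefup.
*sawefub is the unique common source.

*sawefub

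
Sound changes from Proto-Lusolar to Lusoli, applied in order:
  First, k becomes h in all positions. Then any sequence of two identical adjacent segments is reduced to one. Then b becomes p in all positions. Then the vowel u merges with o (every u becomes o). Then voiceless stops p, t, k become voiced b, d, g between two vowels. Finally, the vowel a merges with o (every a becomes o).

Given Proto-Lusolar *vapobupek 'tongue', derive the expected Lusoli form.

Lusoli: *vapobupek
  vapobupek → vapobupeh   [unconditioned shift]
  vapobupeh (rule 2 does not apply)
  vapobupeh → vapopupeh   [unconditioned shift]
  vapopupeh → vapopopeh   [vowel merger]
  vapopopeh → vabobobeh   [intervocalic voicing]
  vabobobeh → vobobobeh   [vowel merger]
  giving Lusoli vobobobeh.

vobobobeh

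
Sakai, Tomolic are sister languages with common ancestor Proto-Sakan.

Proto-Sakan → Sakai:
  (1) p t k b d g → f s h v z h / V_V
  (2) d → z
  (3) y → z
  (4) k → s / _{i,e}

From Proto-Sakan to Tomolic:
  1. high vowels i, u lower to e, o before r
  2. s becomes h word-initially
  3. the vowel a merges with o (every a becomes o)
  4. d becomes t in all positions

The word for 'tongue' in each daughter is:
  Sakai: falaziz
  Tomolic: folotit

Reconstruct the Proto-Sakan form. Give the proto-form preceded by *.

*faladid

Position 2: Sakai has a, Tomolic has o. Sakai preserves a here (none of its changes turn any other segment into a), so the proto-segment is *a.
Position 5: Sakai has z, Tomolic has t. Taking the neighbouring segments as reconstructed: Sakai z could go back to *d or *z or *y; Tomolic t could go back to *t or *d — the one source consistent with every daughter is *d.
Continuing position by position gives *faladid; check it forward:
Sakai: start from *faladid.
  rule 1 (intervocalic lenition): faladid → falazid
  rule 2 (unconditioned shift): falazid → falaziz
  rule 3: no change — falaziz
  rule 4: no change — falaziz
  ⇒ Sakai falaziz
Tomolic: *faladid
  faladid (rule 1 does not apply)
  faladid (rule 2 does not apply)
  faladid → folodid   [vowel merger]
  folodid → folotit   [unconditioned shift]
  giving Tomolic folotit.
No other proto-form is consistent with every reflex, so the reconstruction is *faladid.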